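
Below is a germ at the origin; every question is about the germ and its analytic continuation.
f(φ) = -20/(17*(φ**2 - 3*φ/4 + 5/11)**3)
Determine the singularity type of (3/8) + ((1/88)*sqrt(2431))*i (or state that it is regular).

The point is a pole of order 3.

The denominator factor φ**2 - 3*φ/4 + 5/11 vanishes at (3/8) + ((1/88)*sqrt(2431))*i and appears to the power 3; the numerator there equals -20/17, nonzero, and no other factor vanishes.
Hence a pole whose order is the multiplicity, 3.


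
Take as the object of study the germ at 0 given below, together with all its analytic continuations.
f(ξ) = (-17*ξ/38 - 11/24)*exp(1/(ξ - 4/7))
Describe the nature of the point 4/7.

The exponent 1/(ξ - (4/7)) has a pole at 4/7, so exp(1/(ξ - (4/7))) takes every nonzero value near it: an essential singularity (not a pole of any order).

The point is an essential singularity.


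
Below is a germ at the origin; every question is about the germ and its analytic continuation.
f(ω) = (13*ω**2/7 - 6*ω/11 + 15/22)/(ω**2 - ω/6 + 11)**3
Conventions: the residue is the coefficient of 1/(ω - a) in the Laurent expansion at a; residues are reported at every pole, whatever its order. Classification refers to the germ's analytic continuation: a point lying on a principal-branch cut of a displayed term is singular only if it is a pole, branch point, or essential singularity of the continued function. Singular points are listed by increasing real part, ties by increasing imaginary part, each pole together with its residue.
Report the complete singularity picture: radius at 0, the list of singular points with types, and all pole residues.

Radius of convergence at 0: sqrt(11).
At (1/12) - ((1/12)*sqrt(1583))*i: a pole of order 3; residue ((26780328/305445316099)*sqrt(1583))*i.
At (1/12) + ((1/12)*sqrt(1583))*i: a pole of order 3; residue -((26780328/305445316099)*sqrt(1583))*i.

Denominator factor (ω**2 - ω/6 + 11)^3: discriminant -1583/36, complex-conjugate roots (1/12) + ((1/12)*sqrt(1583))*i and (1/12) - ((1/12)*sqrt(1583))*i; poles of order 3, moduli sqrt(11) and sqrt(11).
The radius of convergence is the smallest modulus among the singular points: sqrt(11).
The factor ω**2 - ω/6 + 11 splits as (ω - a)(ω - a') with a = (1/12) - ((1/12)*sqrt(1583))*i, a' = (1/12) + ((1/12)*sqrt(1583))*i. At the order-3 pole a set g(ω) = (ω - a)^3*f(ω) = [13*ω**2/7 - 6*ω/11 + 15/22] / (ω - a')^3.
Order-3 pole: residue = g''(a)/2; g''((1/12) - ((1/12)*sqrt(1583))*i) = ((53560656/305445316099)*sqrt(1583))*i, so the residue is ((26780328/305445316099)*sqrt(1583))*i.
The factor ω**2 - ω/6 + 11 splits as (ω - a)(ω - a') with a = (1/12) + ((1/12)*sqrt(1583))*i, a' = (1/12) - ((1/12)*sqrt(1583))*i. At the order-3 pole a set g(ω) = (ω - a)^3*f(ω) = [13*ω**2/7 - 6*ω/11 + 15/22] / (ω - a')^3.
Order-3 pole: residue = g''(a)/2; g''((1/12) + ((1/12)*sqrt(1583))*i) = -((53560656/305445316099)*sqrt(1583))*i, so the residue is -((26780328/305445316099)*sqrt(1583))*i.
List the singular points by increasing real part (a conjugate pair: the negative imaginary part first).


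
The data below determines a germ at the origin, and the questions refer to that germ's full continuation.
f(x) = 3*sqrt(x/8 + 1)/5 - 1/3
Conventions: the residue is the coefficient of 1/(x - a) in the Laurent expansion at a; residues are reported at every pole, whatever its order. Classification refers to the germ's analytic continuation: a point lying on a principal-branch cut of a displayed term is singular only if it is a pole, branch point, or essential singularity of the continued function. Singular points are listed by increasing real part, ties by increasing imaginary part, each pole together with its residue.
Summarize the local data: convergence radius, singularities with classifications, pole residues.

Branch term (3/5)*sqrt(1 - x/(-8)): its argument vanishes at x = -8, a square-root branch point, modulus 8.
The radius of convergence is the smallest modulus among the singular points: 8.

Radius of convergence at 0: 8.
At -8: an algebraic (square-root) branch point.


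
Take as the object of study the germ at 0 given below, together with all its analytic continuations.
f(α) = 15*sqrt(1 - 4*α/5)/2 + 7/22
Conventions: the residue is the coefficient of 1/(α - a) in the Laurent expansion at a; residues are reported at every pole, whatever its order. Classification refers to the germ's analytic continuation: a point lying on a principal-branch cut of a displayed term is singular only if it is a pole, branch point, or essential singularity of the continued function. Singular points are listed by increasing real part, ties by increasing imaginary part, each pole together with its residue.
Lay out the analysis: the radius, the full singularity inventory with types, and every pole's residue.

Radius of convergence at 0: 5/4.
At 5/4: an algebraic (square-root) branch point.

Branch term (15/2)*sqrt(1 - α/(5/4)): its argument vanishes at α = 5/4, a square-root branch point, modulus 5/4.
The radius of convergence is the smallest modulus among the singular points: 5/4.


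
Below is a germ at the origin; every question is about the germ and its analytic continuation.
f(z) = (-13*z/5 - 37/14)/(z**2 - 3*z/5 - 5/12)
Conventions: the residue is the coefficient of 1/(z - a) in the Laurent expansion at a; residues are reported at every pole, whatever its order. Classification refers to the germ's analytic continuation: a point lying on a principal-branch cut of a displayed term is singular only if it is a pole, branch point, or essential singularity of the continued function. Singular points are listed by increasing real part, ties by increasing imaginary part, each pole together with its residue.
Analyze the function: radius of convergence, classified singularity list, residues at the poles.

Radius of convergence at 0: -3/10 + (1/15)*sqrt(114).
At 3/10 - (1/15)*sqrt(114): a pole of order 1; residue -13/10 + (599/2660)*sqrt(114).
At 3/10 + (1/15)*sqrt(114): a pole of order 1; residue -13/10 - (599/2660)*sqrt(114).

Denominator factor (z**2 - 3*z/5 - 5/12): discriminant 152/75, real irrational roots 3/10 + (1/15)*sqrt(114) and 3/10 - (1/15)*sqrt(114); poles of order 1, moduli 3/10 + (1/15)*sqrt(114) and -3/10 + (1/15)*sqrt(114).
The radius of convergence is the smallest modulus among the singular points: -3/10 + (1/15)*sqrt(114).
The factor z**2 - 3*z/5 - 5/12 splits as (z - a)(z - a') with a = 3/10 - (1/15)*sqrt(114), a' = 3/10 + (1/15)*sqrt(114). At the order-1 pole a set g(z) = (z - a)*f(z) = [-13*z/5 - 37/14] / (z - a').
Simple pole: residue = g(a) at a = 3/10 - (1/15)*sqrt(114), which is -13/10 + (599/2660)*sqrt(114).
The factor z**2 - 3*z/5 - 5/12 splits as (z - a)(z - a') with a = 3/10 + (1/15)*sqrt(114), a' = 3/10 - (1/15)*sqrt(114). At the order-1 pole a set g(z) = (z - a)*f(z) = [-13*z/5 - 37/14] / (z - a').
Simple pole: residue = g(a) at a = 3/10 + (1/15)*sqrt(114), which is -13/10 - (599/2660)*sqrt(114).
List the singular points by increasing real part (a conjugate pair: the negative imaginary part first).


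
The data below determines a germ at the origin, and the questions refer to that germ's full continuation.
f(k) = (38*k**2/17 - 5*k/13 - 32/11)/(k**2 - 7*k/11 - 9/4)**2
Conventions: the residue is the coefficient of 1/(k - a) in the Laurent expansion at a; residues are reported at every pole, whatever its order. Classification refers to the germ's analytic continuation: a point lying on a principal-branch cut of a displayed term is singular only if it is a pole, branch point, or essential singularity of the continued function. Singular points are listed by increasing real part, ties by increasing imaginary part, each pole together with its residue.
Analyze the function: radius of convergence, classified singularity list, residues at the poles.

Radius of convergence at 0: -7/22 + (1/22)*sqrt(1138).
At 7/22 - (1/22)*sqrt(1138): a pole of order 2; residue -(1185558/71551181)*sqrt(1138).
At 7/22 + (1/22)*sqrt(1138): a pole of order 2; residue (1185558/71551181)*sqrt(1138).

Denominator factor (k**2 - 7*k/11 - 9/4)^2: discriminant 1138/121, real irrational roots 7/22 + (1/22)*sqrt(1138) and 7/22 - (1/22)*sqrt(1138); poles of order 2, moduli 7/22 + (1/22)*sqrt(1138) and -7/22 + (1/22)*sqrt(1138).
The radius of convergence is the smallest modulus among the singular points: -7/22 + (1/22)*sqrt(1138).
The factor k**2 - 7*k/11 - 9/4 splits as (k - a)(k - a') with a = 7/22 - (1/22)*sqrt(1138), a' = 7/22 + (1/22)*sqrt(1138). At the order-2 pole a set g(k) = (k - a)^2*f(k) = [38*k**2/17 - 5*k/13 - 32/11] / (k - a')^2.
Order-2 pole: residue = g'(a); g'(7/22 - (1/22)*sqrt(1138)) = -(1185558/71551181)*sqrt(1138), so the residue is -(1185558/71551181)*sqrt(1138).
The factor k**2 - 7*k/11 - 9/4 splits as (k - a)(k - a') with a = 7/22 + (1/22)*sqrt(1138), a' = 7/22 - (1/22)*sqrt(1138). At the order-2 pole a set g(k) = (k - a)^2*f(k) = [38*k**2/17 - 5*k/13 - 32/11] / (k - a')^2.
Order-2 pole: residue = g'(a); g'(7/22 + (1/22)*sqrt(1138)) = (1185558/71551181)*sqrt(1138), so the residue is (1185558/71551181)*sqrt(1138).
List the singular points by increasing real part (a conjugate pair: the negative imaginary part first).


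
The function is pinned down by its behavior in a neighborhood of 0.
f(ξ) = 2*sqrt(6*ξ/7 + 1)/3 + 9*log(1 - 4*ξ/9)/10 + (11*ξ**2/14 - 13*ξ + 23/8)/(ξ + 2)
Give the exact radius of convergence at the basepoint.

Denominator factor (ξ + 2): pole of order 1 at -2, modulus 2.
Branch term (9/10)*log(1 - ξ/(9/4)): its argument vanishes at ξ = 9/4, a logarithmic branch point, modulus 9/4.
Branch term (2/3)*sqrt(1 - ξ/(-7/6)): its argument vanishes at ξ = -7/6, a square-root branch point, modulus 7/6.
The radius of convergence is the smallest modulus among the singular points: 7/6.

The radius of convergence is 7/6.


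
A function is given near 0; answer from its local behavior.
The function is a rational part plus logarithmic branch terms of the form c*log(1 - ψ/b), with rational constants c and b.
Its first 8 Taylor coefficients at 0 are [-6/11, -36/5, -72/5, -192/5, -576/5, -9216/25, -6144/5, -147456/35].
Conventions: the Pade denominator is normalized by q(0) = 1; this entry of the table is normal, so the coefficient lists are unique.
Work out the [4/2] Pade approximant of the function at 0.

Taylor coefficients needed (read off): a_0 = -6/11, a_1 = -36/5, a_2 = -72/5, a_3 = -192/5, a_4 = -576/5, a_5 = -9216/25, a_6 = -6144/5.
Write the denominator as Q(ψ) = 1 + q1*ψ + q2*ψ^2. Requiring Q*f - P = O(ψ^7) with deg P <= 4 kills the coefficients of ψ^5..ψ^6 in Q*f:
  ψ^5: a_5 + q1*a_4 + q2*a_3 = 0, i.e. -9216/25 + (-576/5)*q1 + (-192/5)*q2 = 0.
  ψ^6: a_6 + q1*a_5 + q2*a_4 = 0, i.e. -6144/5 + (-9216/25)*q1 + (-576/5)*q2 = 0.
Solving this linear system: q1 = -16/3, q2 = 32/5.
The numerator is Q*f truncated at degree 4: P0 = a_0 = -6/11; P1 = a_1 + q1*a_0 = -236/55; P2 = a_2 + q1*a_1 + q2*a_0 = 1128/55; P3 = a_3 + q1*a_2 + q2*a_1 = -192/25; P4 = a_4 + q1*a_3 + q2*a_2 = -64/25.

The Pade approximant has numerator coefficients [-6/11, -236/55, 1128/55, -192/25, -64/25]; denominator coefficients [1, -16/3, 32/5].


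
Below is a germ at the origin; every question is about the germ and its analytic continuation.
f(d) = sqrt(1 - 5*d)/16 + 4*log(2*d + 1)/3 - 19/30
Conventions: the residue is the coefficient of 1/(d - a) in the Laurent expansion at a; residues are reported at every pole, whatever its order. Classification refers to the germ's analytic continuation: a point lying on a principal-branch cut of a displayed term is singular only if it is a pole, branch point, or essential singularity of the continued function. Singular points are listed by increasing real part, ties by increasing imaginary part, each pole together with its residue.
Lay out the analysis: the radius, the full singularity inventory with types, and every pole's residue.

Radius of convergence at 0: 1/5.
At -1/2: a logarithmic branch point.
At 1/5: an algebraic (square-root) branch point.

Branch term (4/3)*log(1 - d/(-1/2)): its argument vanishes at d = -1/2, a logarithmic branch point, modulus 1/2.
Branch term (1/16)*sqrt(1 - d/(1/5)): its argument vanishes at d = 1/5, a square-root branch point, modulus 1/5.
The radius of convergence is the smallest modulus among the singular points: 1/5.
List the singular points by increasing real part (a conjugate pair: the negative imaginary part first).


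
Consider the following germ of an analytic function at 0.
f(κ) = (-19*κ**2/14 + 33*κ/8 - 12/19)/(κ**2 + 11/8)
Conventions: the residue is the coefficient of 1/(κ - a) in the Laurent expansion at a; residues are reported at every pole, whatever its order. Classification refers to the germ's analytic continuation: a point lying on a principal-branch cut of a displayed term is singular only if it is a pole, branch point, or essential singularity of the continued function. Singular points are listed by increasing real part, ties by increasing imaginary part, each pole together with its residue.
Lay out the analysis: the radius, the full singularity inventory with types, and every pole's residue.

Radius of convergence at 0: (1/4)*sqrt(22).
At -((1/4)*sqrt(22))*i: a pole of order 1; residue (33/16) + ((2627/23408)*sqrt(22))*i.
At ((1/4)*sqrt(22))*i: a pole of order 1; residue (33/16) - ((2627/23408)*sqrt(22))*i.

Denominator factor (κ**2 + 11/8): discriminant -11/2, complex-conjugate roots ((1/4)*sqrt(22))*i and -((1/4)*sqrt(22))*i; poles of order 1, moduli (1/4)*sqrt(22) and (1/4)*sqrt(22).
The radius of convergence is the smallest modulus among the singular points: (1/4)*sqrt(22).
The factor κ**2 + 11/8 splits as (κ - a)(κ - a') with a = -((1/4)*sqrt(22))*i, a' = ((1/4)*sqrt(22))*i. At the order-1 pole a set g(κ) = (κ - a)*f(κ) = [-19*κ**2/14 + 33*κ/8 - 12/19] / (κ - a').
Simple pole: residue = g(a) at a = -((1/4)*sqrt(22))*i, which is (33/16) + ((2627/23408)*sqrt(22))*i.
The factor κ**2 + 11/8 splits as (κ - a)(κ - a') with a = ((1/4)*sqrt(22))*i, a' = -((1/4)*sqrt(22))*i. At the order-1 pole a set g(κ) = (κ - a)*f(κ) = [-19*κ**2/14 + 33*κ/8 - 12/19] / (κ - a').
Simple pole: residue = g(a) at a = ((1/4)*sqrt(22))*i, which is (33/16) - ((2627/23408)*sqrt(22))*i.
List the singular points by increasing real part (a conjugate pair: the negative imaginary part first).


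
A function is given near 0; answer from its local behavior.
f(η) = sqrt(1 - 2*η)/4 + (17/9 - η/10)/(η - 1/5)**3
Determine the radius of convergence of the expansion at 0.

Denominator factor (η - 1/5)^3: pole of order 3 at 1/5, modulus 1/5.
Branch term (1/4)*sqrt(1 - η/(1/2)): its argument vanishes at η = 1/2, a square-root branch point, modulus 1/2.
The radius of convergence is the smallest modulus among the singular points: 1/5.

The radius of convergence is 1/5.


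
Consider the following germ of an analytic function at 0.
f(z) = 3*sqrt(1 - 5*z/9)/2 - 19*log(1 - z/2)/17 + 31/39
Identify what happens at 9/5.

The term (3/2)*sqrt(1 - z/(9/5)) has argument 1 - 9/5/(9/5) = 0 at 9/5: a square-root (algebraic, two-sheeted) branch point; the remaining terms are analytic or single-valued there.

The point is an algebraic (square-root) branch point.


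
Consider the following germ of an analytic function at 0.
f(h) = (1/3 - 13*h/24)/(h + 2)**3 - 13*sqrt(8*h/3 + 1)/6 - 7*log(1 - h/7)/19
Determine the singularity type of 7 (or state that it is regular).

The point is a logarithmic branch point.

The term (-7/19)*log(1 - h/(7)) has argument 1 - 7/(7) = 0 at 7: a logarithmic (infinitely-sheeted) branch point; the remaining terms are analytic or single-valued there.


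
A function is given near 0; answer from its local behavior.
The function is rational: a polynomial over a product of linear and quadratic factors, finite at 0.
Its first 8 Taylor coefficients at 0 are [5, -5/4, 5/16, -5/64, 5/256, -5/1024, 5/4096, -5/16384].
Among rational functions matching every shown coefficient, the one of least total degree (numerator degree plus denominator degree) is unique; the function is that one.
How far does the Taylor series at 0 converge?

No rational of total degree below 1 reproduces all 8 coefficients; solving the [0/1] Pade equations on them gives f(z) = 20/(z + 4), whose expansion matches every shown term.
Denominator factor (z + 4): pole of order 1 at -4, modulus 4.
The radius of convergence is the smallest modulus among the singular points: 4.

The radius of convergence is 4.


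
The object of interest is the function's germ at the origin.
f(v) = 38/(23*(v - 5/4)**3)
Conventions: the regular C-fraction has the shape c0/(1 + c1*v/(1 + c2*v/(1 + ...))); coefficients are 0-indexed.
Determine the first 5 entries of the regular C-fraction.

Taylor coefficients (expand at 0): a_0 = -2432/2875, a_1 = -29184/14375, a_2 = -233472/71875, a_3 = -311296/71875, a_4 = -1867776/359375.
c0 = a_0 = -2432/2875. Peel one level at a time: if S = 1 + c*v/S' with S'(0) = 1, then c is the v-coefficient of S and S' = c*v/(S - 1).
S_1 = c0/f = 1 + (-12/5)*v + (48/25)*v^2 + ...; c1 = -12/5.
S_2 = c1*v/(S_1 - 1) = 1 + (4/5)*v + (32/75)*v^2 + ...; c2 = 4/5.
S_3 = c2*v/(S_2 - 1) = 1 + (-8/15)*v + (16/225)*v^2 + ...; c3 = -8/15.
S_4 = c3*v/(S_3 - 1) = 1 + (2/15)*v + ...; c4 = 2/15.

The regular C-fraction coefficients are [-2432/2875, -12/5, 4/5, -8/15, 2/15].


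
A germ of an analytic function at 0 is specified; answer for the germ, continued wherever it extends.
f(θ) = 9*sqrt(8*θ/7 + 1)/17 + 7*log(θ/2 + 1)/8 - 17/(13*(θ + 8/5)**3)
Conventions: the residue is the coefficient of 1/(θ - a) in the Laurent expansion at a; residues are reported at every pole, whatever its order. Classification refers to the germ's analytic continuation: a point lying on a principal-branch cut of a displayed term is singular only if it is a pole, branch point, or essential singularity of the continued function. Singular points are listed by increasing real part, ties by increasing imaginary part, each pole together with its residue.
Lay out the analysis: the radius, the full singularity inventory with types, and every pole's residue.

Denominator factor (θ + 8/5)^3: pole of order 3 at -8/5, modulus 8/5.
Branch term (9/17)*sqrt(1 - θ/(-7/8)): its argument vanishes at θ = -7/8, a square-root branch point, modulus 7/8.
Branch term (7/8)*log(1 - θ/(-2)): its argument vanishes at θ = -2, a logarithmic branch point, modulus 2.
The radius of convergence is the smallest modulus among the singular points: 7/8.
The branch terms are analytic at -8/5 and contribute nothing to the residue; only the rational part matters.
At the order-3 pole -8/5 set g(θ) = (θ - (-8/5))^3*(rational part) = -17/13.
Order-3 pole: residue = g''(a)/2; g''(-8/5) = 0, so the residue is 0.
List the singular points by increasing real part (a conjugate pair: the negative imaginary part first).

Radius of convergence at 0: 7/8.
At -2: a logarithmic branch point.
At -8/5: a pole of order 3; residue 0.
At -7/8: an algebraic (square-root) branch point.


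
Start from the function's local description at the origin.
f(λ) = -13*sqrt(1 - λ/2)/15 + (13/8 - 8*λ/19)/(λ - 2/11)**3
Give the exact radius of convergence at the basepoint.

The radius of convergence is 2/11.

Denominator factor (λ - 2/11)^3: pole of order 3 at 2/11, modulus 2/11.
Branch term (-13/15)*sqrt(1 - λ/(2)): its argument vanishes at λ = 2, a square-root branch point, modulus 2.
The radius of convergence is the smallest modulus among the singular points: 2/11.


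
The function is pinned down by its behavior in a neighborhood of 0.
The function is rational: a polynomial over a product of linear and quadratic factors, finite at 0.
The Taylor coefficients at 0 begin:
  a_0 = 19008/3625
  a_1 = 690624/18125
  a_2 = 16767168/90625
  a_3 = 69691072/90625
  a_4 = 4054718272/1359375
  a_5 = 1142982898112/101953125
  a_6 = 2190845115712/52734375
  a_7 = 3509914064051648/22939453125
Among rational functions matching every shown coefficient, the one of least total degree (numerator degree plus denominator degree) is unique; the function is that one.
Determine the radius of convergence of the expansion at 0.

The radius of convergence is 3/11.

No rational of total degree below 4 reproduces all 8 coefficients; solving the [0/4] Pade equations on them gives f(τ) = 24/(29*(τ - 5/6)**3*(τ - 3/11)), whose expansion matches every shown term.
Denominator factor (τ - 5/6)^3: pole of order 3 at 5/6, modulus 5/6.
Denominator factor (τ - 3/11): pole of order 1 at 3/11, modulus 3/11.
The radius of convergence is the smallest modulus among the singular points: 3/11.


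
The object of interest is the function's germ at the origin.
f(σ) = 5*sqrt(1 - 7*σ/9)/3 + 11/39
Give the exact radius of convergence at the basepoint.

Branch term (5/3)*sqrt(1 - σ/(9/7)): its argument vanishes at σ = 9/7, a square-root branch point, modulus 9/7.
The radius of convergence is the smallest modulus among the singular points: 9/7.

The radius of convergence is 9/7.


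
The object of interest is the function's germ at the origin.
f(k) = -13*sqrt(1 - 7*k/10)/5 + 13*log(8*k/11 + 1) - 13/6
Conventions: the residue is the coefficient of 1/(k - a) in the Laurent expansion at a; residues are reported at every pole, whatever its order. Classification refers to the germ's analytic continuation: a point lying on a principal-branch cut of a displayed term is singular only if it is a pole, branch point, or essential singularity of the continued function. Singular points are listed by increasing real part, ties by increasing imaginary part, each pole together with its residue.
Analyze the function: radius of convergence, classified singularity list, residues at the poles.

Radius of convergence at 0: 11/8.
At -11/8: a logarithmic branch point.
At 10/7: an algebraic (square-root) branch point.

Branch term (13)*log(1 - k/(-11/8)): its argument vanishes at k = -11/8, a logarithmic branch point, modulus 11/8.
Branch term (-13/5)*sqrt(1 - k/(10/7)): its argument vanishes at k = 10/7, a square-root branch point, modulus 10/7.
The radius of convergence is the smallest modulus among the singular points: 11/8.
List the singular points by increasing real part (a conjugate pair: the negative imaginary part first).


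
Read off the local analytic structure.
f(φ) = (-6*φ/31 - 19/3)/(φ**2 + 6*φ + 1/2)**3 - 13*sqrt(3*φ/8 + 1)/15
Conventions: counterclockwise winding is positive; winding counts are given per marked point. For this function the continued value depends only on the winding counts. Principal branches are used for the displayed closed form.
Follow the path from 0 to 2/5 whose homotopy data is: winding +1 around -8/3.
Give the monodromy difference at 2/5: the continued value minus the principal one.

Continued minus principal equals (13/75)*sqrt(115).

The rational part is single-valued and drops out of the difference; each branch term changes only by its own monodromy.
(-13/15)*sqrt(1 - φ/(-8/3)): winding +1 is odd, the square root flips sign, contributing -2*(-13/15)*sqrt(1 - (2/5)/(-8/3)) = -2*(-13/15)*sqrt(23/20) = (13/75)*sqrt(115).
Summing the contributions at φ = 2/5 gives (13/75)*sqrt(115).


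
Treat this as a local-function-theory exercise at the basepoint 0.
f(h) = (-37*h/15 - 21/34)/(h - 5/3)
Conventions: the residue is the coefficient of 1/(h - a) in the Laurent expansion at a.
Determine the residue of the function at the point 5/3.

The residue is -1447/306.

At the order-1 pole 5/3 set g(h) = (h - (5/3))*f(h) = -37*h/15 - 21/34.
Simple pole: residue = g(a) at a = 5/3, which is -1447/306.


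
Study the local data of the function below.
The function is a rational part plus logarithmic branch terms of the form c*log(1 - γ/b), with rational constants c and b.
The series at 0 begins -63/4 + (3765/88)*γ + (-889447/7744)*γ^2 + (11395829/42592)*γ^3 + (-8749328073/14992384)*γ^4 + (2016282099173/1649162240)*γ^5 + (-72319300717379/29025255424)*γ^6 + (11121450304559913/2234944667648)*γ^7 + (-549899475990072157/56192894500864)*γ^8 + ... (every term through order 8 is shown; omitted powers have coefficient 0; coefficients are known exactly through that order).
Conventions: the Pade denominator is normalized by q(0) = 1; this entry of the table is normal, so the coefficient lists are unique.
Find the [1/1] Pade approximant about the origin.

Taylor coefficients needed (read off): a_0 = -63/4, a_1 = 3765/88, a_2 = -889447/7744.
Write the denominator as Q(γ) = 1 + q1*γ. Requiring Q*f - P = O(γ^3) with deg P <= 1 kills the coefficients of γ^2..γ^2 in Q*f:
  γ^2: a_2 + q1*a_1 = 0, i.e. -889447/7744 + (3765/88)*q1 = 0.
Solving this linear system: q1 = 889447/331320.
The numerator is Q*f truncated at degree 1: P0 = a_0 = -63/4; P1 = a_1 + q1*a_0 = 221913/441760.

The Pade approximant has numerator coefficients [-63/4, 221913/441760]; denominator coefficients [1, 889447/331320].


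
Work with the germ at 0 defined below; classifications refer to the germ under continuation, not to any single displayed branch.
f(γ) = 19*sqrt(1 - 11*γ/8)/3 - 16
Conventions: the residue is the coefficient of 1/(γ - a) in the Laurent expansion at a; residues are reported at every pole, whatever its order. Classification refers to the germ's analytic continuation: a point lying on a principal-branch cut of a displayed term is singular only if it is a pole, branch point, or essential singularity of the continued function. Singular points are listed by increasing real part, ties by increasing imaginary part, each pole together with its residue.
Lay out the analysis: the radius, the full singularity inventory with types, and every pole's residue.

Radius of convergence at 0: 8/11.
At 8/11: an algebraic (square-root) branch point.

Branch term (19/3)*sqrt(1 - γ/(8/11)): its argument vanishes at γ = 8/11, a square-root branch point, modulus 8/11.
The radius of convergence is the smallest modulus among the singular points: 8/11.


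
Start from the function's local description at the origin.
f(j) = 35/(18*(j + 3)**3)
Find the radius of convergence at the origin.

Denominator factor (j + 3)^3: pole of order 3 at -3, modulus 3.
The radius of convergence is the smallest modulus among the singular points: 3.

The radius of convergence is 3.


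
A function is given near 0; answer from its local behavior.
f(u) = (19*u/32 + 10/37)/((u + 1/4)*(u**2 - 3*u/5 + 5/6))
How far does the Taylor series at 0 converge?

The radius of convergence is 1/4.

Denominator factor (u**2 - 3*u/5 + 5/6): discriminant -223/75, complex-conjugate roots (3/10) + ((1/30)*sqrt(669))*i and (3/10) - ((1/30)*sqrt(669))*i; poles of order 1, moduli (1/6)*sqrt(30) and (1/6)*sqrt(30).
Denominator factor (u + 1/4): pole of order 1 at -1/4, modulus 1/4.
The radius of convergence is the smallest modulus among the singular points: 1/4.


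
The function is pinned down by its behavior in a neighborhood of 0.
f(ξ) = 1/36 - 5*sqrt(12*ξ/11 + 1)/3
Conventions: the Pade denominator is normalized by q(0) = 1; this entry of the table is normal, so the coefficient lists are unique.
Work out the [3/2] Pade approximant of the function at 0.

The Pade approximant has numerator coefficients [-59/36, -89/33, -537/484, -90/1331]; denominator coefficients [1, 12/11, 27/121].

Taylor coefficients needed (expand at 0): a_0 = -59/36, a_1 = -10/11, a_2 = 30/121, a_3 = -180/1331, a_4 = 1350/14641, a_5 = -11340/161051.
Write the denominator as Q(ξ) = 1 + q1*ξ + q2*ξ^2. Requiring Q*f - P = O(ξ^6) with deg P <= 3 kills the coefficients of ξ^4..ξ^5 in Q*f:
  ξ^4: a_4 + q1*a_3 + q2*a_2 = 0, i.e. 1350/14641 + (-180/1331)*q1 + (30/121)*q2 = 0.
  ξ^5: a_5 + q1*a_4 + q2*a_3 = 0, i.e. -11340/161051 + (1350/14641)*q1 + (-180/1331)*q2 = 0.
Solving this linear system: q1 = 12/11, q2 = 27/121.
The numerator is Q*f truncated at degree 3: P0 = a_0 = -59/36; P1 = a_1 + q1*a_0 = -89/33; P2 = a_2 + q1*a_1 + q2*a_0 = -537/484; P3 = a_3 + q1*a_2 + q2*a_1 = -90/1331.


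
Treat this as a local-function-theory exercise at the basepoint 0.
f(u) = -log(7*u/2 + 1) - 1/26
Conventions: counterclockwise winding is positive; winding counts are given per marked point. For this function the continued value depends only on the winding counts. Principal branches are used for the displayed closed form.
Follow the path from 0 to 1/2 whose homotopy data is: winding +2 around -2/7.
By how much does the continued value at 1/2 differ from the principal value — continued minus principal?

Continued minus principal equals -(4)*pi*i.

The rational part is single-valued and drops out of the difference; each branch term changes only by its own monodromy.
(-1)*log(1 - u/(-2/7)): each positive loop around -2/7 adds 2*pi*i to the log, so winding +2 contributes (-1)*(2)*2*pi*i = -(4)*pi*i.
Summing the contributions at u = 1/2 gives -(4)*pi*i.


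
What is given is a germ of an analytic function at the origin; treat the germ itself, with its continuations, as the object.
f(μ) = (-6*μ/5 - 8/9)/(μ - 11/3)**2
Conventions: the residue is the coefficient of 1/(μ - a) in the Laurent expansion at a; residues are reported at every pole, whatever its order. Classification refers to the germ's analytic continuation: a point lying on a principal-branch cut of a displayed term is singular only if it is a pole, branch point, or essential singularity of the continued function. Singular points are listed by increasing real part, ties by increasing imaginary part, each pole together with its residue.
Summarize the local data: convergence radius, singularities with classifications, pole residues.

Denominator factor (μ - 11/3)^2: pole of order 2 at 11/3, modulus 11/3.
The radius of convergence is the smallest modulus among the singular points: 11/3.
At the order-2 pole 11/3 set g(μ) = (μ - (11/3))^2*f(μ) = -6*μ/5 - 8/9.
Order-2 pole: residue = g'(a); g'(11/3) = -6/5, so the residue is -6/5.

Radius of convergence at 0: 11/3.
At 11/3: a pole of order 2; residue -6/5.


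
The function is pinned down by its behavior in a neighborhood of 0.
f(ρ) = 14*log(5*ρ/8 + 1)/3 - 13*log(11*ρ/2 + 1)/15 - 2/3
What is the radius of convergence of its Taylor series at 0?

The radius of convergence is 2/11.

Branch term (-13/15)*log(1 - ρ/(-2/11)): its argument vanishes at ρ = -2/11, a logarithmic branch point, modulus 2/11.
Branch term (14/3)*log(1 - ρ/(-8/5)): its argument vanishes at ρ = -8/5, a logarithmic branch point, modulus 8/5.
The radius of convergence is the smallest modulus among the singular points: 2/11.


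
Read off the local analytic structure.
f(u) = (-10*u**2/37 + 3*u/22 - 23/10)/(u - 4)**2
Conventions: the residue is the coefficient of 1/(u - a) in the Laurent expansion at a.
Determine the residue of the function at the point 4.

The residue is -1649/814.

At the order-2 pole 4 set g(u) = (u - (4))^2*f(u) = -10*u**2/37 + 3*u/22 - 23/10.
Order-2 pole: residue = g'(a); g'(4) = -1649/814, so the residue is -1649/814.


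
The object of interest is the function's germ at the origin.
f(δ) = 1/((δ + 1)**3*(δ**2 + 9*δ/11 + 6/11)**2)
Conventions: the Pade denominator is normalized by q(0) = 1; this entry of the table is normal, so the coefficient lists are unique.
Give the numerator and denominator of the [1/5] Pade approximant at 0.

Taylor coefficients needed (expand at 0): a_0 = 121/36, a_1 = -121/6, a_2 = 26257/432, a_3 = -16577/144, a_4 = 234619/1728, a_5 = -13673/216, a_6 = -5627347/62208.
Write the denominator as Q(δ) = 1 + q1*δ + q2*δ^2 + q3*δ^3 + q4*δ^4 + q5*δ^5. Requiring Q*f - P = O(δ^7) with deg P <= 1 kills the coefficients of δ^2..δ^6 in Q*f:
  δ^2: a_2 + q1*a_1 + q2*a_0 = 0, i.e. 26257/432 + (-121/6)*q1 + (121/36)*q2 = 0.
  δ^3: a_3 + q1*a_2 + q2*a_1 + q3*a_0 = 0, i.e. -16577/144 + (26257/432)*q1 + (-121/6)*q2 + (121/36)*q3 = 0.
  δ^4: a_4 + q1*a_3 + q2*a_2 + q3*a_1 + q4*a_0 = 0, i.e. 234619/1728 + (-16577/144)*q1 + (26257/432)*q2 + (-121/6)*q3 + (121/36)*q4 = 0.
  δ^5: a_5 + q1*a_4 + q2*a_3 + q3*a_2 + q4*a_1 + q5*a_0 = 0, i.e. -13673/216 + (234619/1728)*q1 + (-16577/144)*q2 + (26257/432)*q3 + (-121/6)*q4 + (121/36)*q5 = 0.
  δ^6: a_6 + q1*a_5 + q2*a_4 + q3*a_3 + q4*a_2 + q5*a_1 = 0, i.e. -5627347/62208 + (-13673/216)*q1 + (234619/1728)*q2 + (-16577/144)*q3 + (26257/432)*q4 + (-121/6)*q5 = 0.
Solving this linear system: q1 = 2153/390, q2 = 11731/780, q3 = 23081/936, q4 = 115447/4680, q5 = 91453/7020.
The numerator is Q*f truncated at degree 1: P0 = a_0 = 121/36; P1 = a_1 + q1*a_0 = -22627/14040.

The Pade approximant has numerator coefficients [121/36, -22627/14040]; denominator coefficients [1, 2153/390, 11731/780, 23081/936, 115447/4680, 91453/7020].


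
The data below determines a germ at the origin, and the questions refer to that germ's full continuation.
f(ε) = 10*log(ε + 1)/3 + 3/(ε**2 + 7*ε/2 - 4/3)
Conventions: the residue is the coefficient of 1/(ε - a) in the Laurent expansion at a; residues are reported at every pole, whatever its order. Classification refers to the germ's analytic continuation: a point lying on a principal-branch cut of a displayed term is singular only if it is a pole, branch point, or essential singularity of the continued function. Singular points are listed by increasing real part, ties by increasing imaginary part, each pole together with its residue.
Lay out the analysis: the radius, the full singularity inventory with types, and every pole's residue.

Denominator factor (ε**2 + 7*ε/2 - 4/3): discriminant 211/12, real irrational roots -7/4 + (1/12)*sqrt(633) and -7/4 - (1/12)*sqrt(633); poles of order 1, moduli -7/4 + (1/12)*sqrt(633) and 7/4 + (1/12)*sqrt(633).
Branch term (10/3)*log(1 - ε/(-1)): its argument vanishes at ε = -1, a logarithmic branch point, modulus 1.
The radius of convergence is the smallest modulus among the singular points: -7/4 + (1/12)*sqrt(633).
The branch term is analytic at -7/4 - (1/12)*sqrt(633) and contributes nothing to the residue; only the rational part matters.
The factor ε**2 + 7*ε/2 - 4/3 splits as (ε - a)(ε - a') with a = -7/4 - (1/12)*sqrt(633), a' = -7/4 + (1/12)*sqrt(633). At the order-1 pole a set g(ε) = (ε - a)*(rational part) = [3] / (ε - a').
Simple pole: residue = g(a) at a = -7/4 - (1/12)*sqrt(633), which is -(6/211)*sqrt(633).
The branch term is analytic at -7/4 + (1/12)*sqrt(633) and contributes nothing to the residue; only the rational part matters.
The factor ε**2 + 7*ε/2 - 4/3 splits as (ε - a)(ε - a') with a = -7/4 + (1/12)*sqrt(633), a' = -7/4 - (1/12)*sqrt(633). At the order-1 pole a set g(ε) = (ε - a)*(rational part) = [3] / (ε - a').
Simple pole: residue = g(a) at a = -7/4 + (1/12)*sqrt(633), which is (6/211)*sqrt(633).
List the singular points by increasing real part (a conjugate pair: the negative imaginary part first).

Radius of convergence at 0: -7/4 + (1/12)*sqrt(633).
At -7/4 - (1/12)*sqrt(633): a pole of order 1; residue -(6/211)*sqrt(633).
At -1: a logarithmic branch point.
At -7/4 + (1/12)*sqrt(633): a pole of order 1; residue (6/211)*sqrt(633).


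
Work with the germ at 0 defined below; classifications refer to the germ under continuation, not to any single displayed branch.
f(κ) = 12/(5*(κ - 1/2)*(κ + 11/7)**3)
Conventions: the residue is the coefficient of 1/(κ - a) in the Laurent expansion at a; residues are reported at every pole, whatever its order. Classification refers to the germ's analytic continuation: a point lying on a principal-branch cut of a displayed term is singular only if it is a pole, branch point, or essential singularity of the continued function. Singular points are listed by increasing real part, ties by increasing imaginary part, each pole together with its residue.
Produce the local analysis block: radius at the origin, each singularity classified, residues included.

Radius of convergence at 0: 1/2.
At -11/7: a pole of order 3; residue -32928/121945.
At 1/2: a pole of order 1; residue 32928/121945.

Denominator factor (κ + 11/7)^3: pole of order 3 at -11/7, modulus 11/7.
Denominator factor (κ - 1/2): pole of order 1 at 1/2, modulus 1/2.
The radius of convergence is the smallest modulus among the singular points: 1/2.
At the order-3 pole -11/7 set g(κ) = (κ - (-11/7))^3*f(κ) = 12/(5*(κ - 1/2)).
Order-3 pole: residue = g''(a)/2; g''(-11/7) = -65856/121945, so the residue is -32928/121945.
At the order-1 pole 1/2 set g(κ) = (κ - (1/2))*f(κ) = 12/(5*(κ + 11/7)**3).
Simple pole: residue = g(a) at a = 1/2, which is 32928/121945.
List the singular points by increasing real part (a conjugate pair: the negative imaginary part first).


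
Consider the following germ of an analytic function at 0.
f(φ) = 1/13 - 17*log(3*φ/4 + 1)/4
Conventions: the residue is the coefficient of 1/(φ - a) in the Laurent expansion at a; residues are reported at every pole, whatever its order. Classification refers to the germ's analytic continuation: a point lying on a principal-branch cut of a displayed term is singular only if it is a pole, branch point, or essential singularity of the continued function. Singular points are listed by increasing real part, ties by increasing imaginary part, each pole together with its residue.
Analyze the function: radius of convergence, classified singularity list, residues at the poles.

Radius of convergence at 0: 4/3.
At -4/3: a logarithmic branch point.

Branch term (-17/4)*log(1 - φ/(-4/3)): its argument vanishes at φ = -4/3, a logarithmic branch point, modulus 4/3.
The radius of convergence is the smallest modulus among the singular points: 4/3.


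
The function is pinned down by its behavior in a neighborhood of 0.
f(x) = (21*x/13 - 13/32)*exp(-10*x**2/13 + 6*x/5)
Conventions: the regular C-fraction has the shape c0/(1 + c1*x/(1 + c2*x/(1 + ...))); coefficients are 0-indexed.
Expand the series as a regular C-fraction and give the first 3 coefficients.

The regular C-fraction coefficients are [-13/32, 2346/845, -4472954/991185].

Taylor coefficients (expand at 0): a_0 = -13/32, a_1 = 1173/1040, a_2 = 1273/650.
c0 = a_0 = -13/32. Peel one level at a time: if S = 1 + c*x/S' with S'(0) = 1, then c is the x-coefficient of S and S' = c*x/(S - 1).
S_1 = c0/f = 1 + (2346/845)*x + (8945908/714025)*x^2 + ...; c1 = 2346/845.
S_2 = c1*x/(S_1 - 1) = 1 + (-4472954/991185)*x + ...; c2 = -4472954/991185.


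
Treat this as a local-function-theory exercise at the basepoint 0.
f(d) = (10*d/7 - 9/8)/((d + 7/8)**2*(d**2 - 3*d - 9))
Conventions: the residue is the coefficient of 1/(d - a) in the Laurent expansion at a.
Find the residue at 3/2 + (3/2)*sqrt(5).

The factor d**2 - 3*d - 9 splits as (d - a)(d - a') with a = 3/2 + (3/2)*sqrt(5), a' = 3/2 - (3/2)*sqrt(5). At the order-1 pole a set g(d) = (d - a)*f(d) = [(10*d/7 - 9/8)/(d + 7/8)**2] / (d - a').
Simple pole: residue = g(a) at a = 3/2 + (3/2)*sqrt(5), which is 276608/902167 - (565288/4510835)*sqrt(5).

The residue is 276608/902167 - (565288/4510835)*sqrt(5).


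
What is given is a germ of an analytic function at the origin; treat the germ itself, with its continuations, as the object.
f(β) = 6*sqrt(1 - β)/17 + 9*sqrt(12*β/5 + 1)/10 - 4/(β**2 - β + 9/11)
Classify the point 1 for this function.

The term (6/17)*sqrt(1 - β/(1)) has argument 1 - 1/(1) = 0 at 1: a square-root (algebraic, two-sheeted) branch point; the remaining terms are analytic or single-valued there.

The point is an algebraic (square-root) branch point.


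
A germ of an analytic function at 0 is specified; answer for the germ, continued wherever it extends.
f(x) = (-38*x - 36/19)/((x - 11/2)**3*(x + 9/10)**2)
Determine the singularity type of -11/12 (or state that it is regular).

The point is a regular point.

Denominator factors: x + 9/10 = -1/60 at x = -11/12; x - 11/2 = -77/12 at x = -11/12 — none vanishes.
So the germ continues analytically to -11/12.


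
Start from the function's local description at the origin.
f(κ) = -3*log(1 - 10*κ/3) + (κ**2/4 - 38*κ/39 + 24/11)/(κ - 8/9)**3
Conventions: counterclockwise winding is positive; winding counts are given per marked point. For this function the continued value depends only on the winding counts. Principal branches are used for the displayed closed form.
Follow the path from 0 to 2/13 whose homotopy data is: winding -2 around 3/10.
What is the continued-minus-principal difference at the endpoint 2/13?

The rational part is single-valued and drops out of the difference; each branch term changes only by its own monodromy.
(-3)*log(1 - κ/(3/10)): each positive loop around 3/10 adds 2*pi*i to the log, so winding -2 contributes (-3)*(-2)*2*pi*i = (12)*pi*i.
Summing the contributions at κ = 2/13 gives (12)*pi*i.

Continued minus principal equals (12)*pi*i.
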